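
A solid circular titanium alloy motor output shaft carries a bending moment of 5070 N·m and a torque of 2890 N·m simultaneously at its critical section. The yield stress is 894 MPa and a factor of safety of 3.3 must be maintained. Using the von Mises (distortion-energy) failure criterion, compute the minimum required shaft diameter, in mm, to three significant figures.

σ_allow = σ_y/n = 894/3.3 = 270.9 MPa.
For a solid shaft σ_b = 32M/(πd³) and τ = 16T/(πd³), so the von Mises stress is σ' = (16/πd³)·√(4M²+3T²).
√(4M²+3T²) = √(4×(5.070×10^6)² + 3×(2.890×10^6)²) = 1.131×10^7 N·mm.
d³ = 16×1.131×10^7/(π×270.9) = 212600 mm³.
d = 59.68 mm.

d = 59.7 mm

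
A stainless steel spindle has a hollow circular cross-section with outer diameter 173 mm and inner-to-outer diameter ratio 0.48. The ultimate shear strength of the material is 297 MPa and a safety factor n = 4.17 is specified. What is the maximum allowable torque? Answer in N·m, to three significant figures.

T_allow = 68600 N·m

τ_allow = 297/4.17 = 71.22 MPa.
For a hollow shaft T_allow = τ_allow·πd_o³(1−k⁴)/16 with 1−k⁴ = 0.9469, so πd_o³(1−k⁴)/16 = 962700 mm³.
T_allow = 71.22×962700 = 6.856×10^7 N·mm = 68560 N·m.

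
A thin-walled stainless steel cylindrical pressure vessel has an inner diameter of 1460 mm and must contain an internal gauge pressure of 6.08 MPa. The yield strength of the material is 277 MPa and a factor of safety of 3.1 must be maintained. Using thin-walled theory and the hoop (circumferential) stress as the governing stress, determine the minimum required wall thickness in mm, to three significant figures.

σ_allow = 277/3.1 = 89.35 MPa.
Hoop stress σ_h = pD/(2t), so t = pD/(2σ_allow) = 6.08×1460/(2×89.35) = 49.67 mm.

t = 49.7 mm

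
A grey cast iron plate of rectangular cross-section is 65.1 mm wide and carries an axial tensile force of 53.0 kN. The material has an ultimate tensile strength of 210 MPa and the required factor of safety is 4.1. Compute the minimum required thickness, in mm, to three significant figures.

σ_allow = 210/4.1 = 51.22 MPa.
Required area A = F/σ_allow = 53000/51.22 = 1035 mm².
t = A/w = 1035/65.1 = 15.89 mm.

t = 15.9 mm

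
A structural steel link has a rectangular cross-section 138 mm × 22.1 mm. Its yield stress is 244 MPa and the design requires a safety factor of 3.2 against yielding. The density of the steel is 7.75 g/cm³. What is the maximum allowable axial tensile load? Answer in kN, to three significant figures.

F_allow = 233 kN

σ_allow = 244/3.2 = 76.25 MPa.
A = 138×22.1 = 3050 mm².
F_allow = σ_allow × A = 76.25×3050 = 232500 N.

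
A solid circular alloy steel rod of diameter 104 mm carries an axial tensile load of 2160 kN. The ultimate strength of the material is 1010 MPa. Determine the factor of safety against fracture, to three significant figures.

A = πd²/4 = 8495 mm².
σ = F/A = 2160000/8495 = 254.3 MPa.
n = 1010/254.3 = 3.972.

n = 3.97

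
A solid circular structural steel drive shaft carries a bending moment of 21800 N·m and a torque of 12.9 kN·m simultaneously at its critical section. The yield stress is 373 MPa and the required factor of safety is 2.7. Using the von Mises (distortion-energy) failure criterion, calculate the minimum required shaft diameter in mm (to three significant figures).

σ_allow = σ_y/n = 373/2.7 = 138.1 MPa.
For a solid shaft σ_b = 32M/(πd³) and τ = 16T/(πd³), so the von Mises stress is σ' = (16/πd³)·√(4M²+3T²).
√(4M²+3T²) = √(4×(2.180×10^7)² + 3×(1.290×10^7)²) = 4.899×10^7 N·mm.
d³ = 16×4.899×10^7/(π×138.1) = 1.806×10^6 mm³.
d = 121.8 mm.

d = 122 mm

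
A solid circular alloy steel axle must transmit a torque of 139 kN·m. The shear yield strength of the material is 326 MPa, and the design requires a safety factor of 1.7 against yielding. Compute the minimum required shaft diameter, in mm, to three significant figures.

d = 155 mm

Allowable shear stress τ_allow = 326/1.7 = 191.8 MPa.
For a solid shaft τ = 16T/(πd³), so d³ = 16T/(π τ_allow) = 16×1.3900×10^8/(π×191.8) = 3.692×10^6 mm³.
d = (3.692×10^6)^(1/3) = 154.6 mm.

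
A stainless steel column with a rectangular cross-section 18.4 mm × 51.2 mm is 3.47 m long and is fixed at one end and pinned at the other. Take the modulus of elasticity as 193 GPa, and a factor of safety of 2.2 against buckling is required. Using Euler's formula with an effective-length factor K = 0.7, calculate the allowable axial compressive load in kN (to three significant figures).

Buckling occurs about the weak axis: I_min = h·b³/12 = 51.2×18.4³/12 = 26580 mm⁴ (b = 18.4 mm is the smaller dimension).
Effective length L_e = KL = 0.7×3.47 m = 2429 mm.
Euler critical load P_cr = π²EI/L_e² = π²×193000×26580/2429² = 8581 N.
P_allow = P_cr/n = 8581/2.2 = 3901 N.

P_allow = 3.90 kN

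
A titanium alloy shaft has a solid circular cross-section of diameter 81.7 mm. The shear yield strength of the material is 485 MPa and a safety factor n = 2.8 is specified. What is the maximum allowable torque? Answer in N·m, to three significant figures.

τ_allow = 485/2.8 = 173.2 MPa.
For a solid shaft T_allow = τ_allow·πd³/16; πd³/16 = π×81.7³/16 = 107100 mm³.
T_allow = 173.2×107100 = 1.855×10^7 N·mm = 18550 N·m.

T_allow = 18500 N·m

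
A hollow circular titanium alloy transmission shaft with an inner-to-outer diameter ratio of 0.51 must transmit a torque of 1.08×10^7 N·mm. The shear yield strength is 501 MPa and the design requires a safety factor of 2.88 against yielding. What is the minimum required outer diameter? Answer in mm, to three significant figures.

τ_allow = 501/2.88 = 174.0 MPa.
For a hollow shaft τ = 16T/[πd_o³(1−k⁴)] with k = 0.51, so 1−k⁴ = 0.9323.
d_o³ = 16T/[π τ_allow (1−k⁴)] = 16×1.0800×10^7/(π×174.0×0.9323) = 339100 mm³.
d_o = 69.74 mm.

d_o = 69.7 mm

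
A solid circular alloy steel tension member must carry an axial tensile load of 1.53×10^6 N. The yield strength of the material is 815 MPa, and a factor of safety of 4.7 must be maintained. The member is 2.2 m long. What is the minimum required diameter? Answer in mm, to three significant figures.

d = 106 mm

Allowable stress σ_allow = 815/4.7 = 173.4 MPa.
Required area A = F/σ_allow = 1530000/173.4 = 8823 mm².
A = πd²/4 → d = √(4A/π) = 106.0 mm.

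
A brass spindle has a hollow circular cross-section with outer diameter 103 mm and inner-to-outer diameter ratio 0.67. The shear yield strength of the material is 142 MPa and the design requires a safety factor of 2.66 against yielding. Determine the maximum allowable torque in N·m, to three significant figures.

T_allow = 9150 N·m

τ_allow = 142/2.66 = 53.38 MPa.
For a hollow shaft T_allow = τ_allow·πd_o³(1−k⁴)/16 with 1−k⁴ = 0.7985, so πd_o³(1−k⁴)/16 = 171300 mm³.
T_allow = 53.38×171300 = 9.146×10^6 N·mm = 9146 N·m.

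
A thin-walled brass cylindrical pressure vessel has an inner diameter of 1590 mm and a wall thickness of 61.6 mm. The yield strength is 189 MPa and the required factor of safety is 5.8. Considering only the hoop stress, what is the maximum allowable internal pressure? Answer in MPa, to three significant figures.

p_allow = 2.52 MPa

σ_allow = 189/5.8 = 32.59 MPa.
σ_h = pD/(2t) → p_allow = 2σ_allow t/D = 2×32.59×61.6/1590 = 2.525 MPa.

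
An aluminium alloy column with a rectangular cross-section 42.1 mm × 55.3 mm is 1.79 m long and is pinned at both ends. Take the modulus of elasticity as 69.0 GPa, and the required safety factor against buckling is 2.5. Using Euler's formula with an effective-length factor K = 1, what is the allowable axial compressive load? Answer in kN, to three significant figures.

Buckling occurs about the weak axis: I_min = h·b³/12 = 55.3×42.1³/12 = 343900 mm⁴ (b = 42.1 mm is the smaller dimension).
Effective length L_e = KL = 1×1.79 m = 1790 mm.
Euler critical load P_cr = π²EI/L_e² = π²×69000×343900/1790² = 73090 N.
P_allow = P_cr/n = 73090/2.5 = 29230 N.

P_allow = 29.2 kN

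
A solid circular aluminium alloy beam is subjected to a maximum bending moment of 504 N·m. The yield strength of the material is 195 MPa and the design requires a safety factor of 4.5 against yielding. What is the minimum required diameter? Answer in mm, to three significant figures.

d = 49.1 mm

σ_allow = 195/4.5 = 43.33 MPa.
For a solid circular section σ = 32M/(πd³), so d³ = 32M/(π σ_allow) = 32×504000/(π×43.33) = 118500 mm³.
d = 49.11 mm.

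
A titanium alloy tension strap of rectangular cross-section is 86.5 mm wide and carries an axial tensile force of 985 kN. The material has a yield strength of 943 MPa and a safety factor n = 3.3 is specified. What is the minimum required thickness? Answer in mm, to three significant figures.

σ_allow = 943/3.3 = 285.8 MPa.
Required area A = F/σ_allow = 985000/285.8 = 3447 mm².
t = A/w = 3447/86.5 = 39.85 mm.

t = 39.8 mm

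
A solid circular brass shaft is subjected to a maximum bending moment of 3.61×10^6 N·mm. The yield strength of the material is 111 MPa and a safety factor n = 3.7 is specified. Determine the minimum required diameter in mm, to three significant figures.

σ_allow = 111/3.7 = 30.00 MPa.
For a solid circular section σ = 32M/(πd³), so d³ = 32M/(π σ_allow) = 32×3610000/(π×30.00) = 1.226×10^6 mm³.
d = 107.0 mm.

d = 107 mm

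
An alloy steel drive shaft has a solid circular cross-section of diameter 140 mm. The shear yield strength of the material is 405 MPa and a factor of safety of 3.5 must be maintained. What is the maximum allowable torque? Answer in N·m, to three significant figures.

T_allow = 62300 N·m

τ_allow = 405/3.5 = 115.7 MPa.
For a solid shaft T_allow = τ_allow·πd³/16; πd³/16 = π×140³/16 = 538800 mm³.
T_allow = 115.7×538800 = 6.234×10^7 N·mm = 62340 N·m.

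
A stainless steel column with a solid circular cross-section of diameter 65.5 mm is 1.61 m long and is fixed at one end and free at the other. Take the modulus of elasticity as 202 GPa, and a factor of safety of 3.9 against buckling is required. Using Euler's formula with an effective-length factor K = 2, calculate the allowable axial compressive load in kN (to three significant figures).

I = πd⁴/64 = π×65.5⁴/64 = 903500 mm⁴.
Effective length L_e = KL = 2×1.61 m = 3220 mm.
Euler critical load P_cr = π²EI/L_e² = π²×202000×903500/3220² = 173700 N.
P_allow = P_cr/n = 173700/3.9 = 44550 N.

P_allow = 44.5 kN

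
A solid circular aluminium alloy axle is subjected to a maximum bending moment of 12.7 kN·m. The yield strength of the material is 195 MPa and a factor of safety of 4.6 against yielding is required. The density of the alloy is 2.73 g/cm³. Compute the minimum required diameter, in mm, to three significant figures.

d = 145 mm

σ_allow = 195/4.6 = 42.39 MPa.
For a solid circular section σ = 32M/(πd³), so d³ = 32M/(π σ_allow) = 32×1.2700×10^7/(π×42.39) = 3.052×10^6 mm³.
d = 145.0 mm.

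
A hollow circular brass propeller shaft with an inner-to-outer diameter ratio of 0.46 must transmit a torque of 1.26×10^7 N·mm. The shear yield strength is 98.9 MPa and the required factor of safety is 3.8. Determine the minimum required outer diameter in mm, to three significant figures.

τ_allow = 98.9/3.8 = 26.03 MPa.
For a hollow shaft τ = 16T/[πd_o³(1−k⁴)] with k = 0.46, so 1−k⁴ = 0.9552.
d_o³ = 16T/[π τ_allow (1−k⁴)] = 16×1.2600×10^7/(π×26.03×0.9552) = 2.581×10^6 mm³.
d_o = 137.2 mm.

d_o = 137 mm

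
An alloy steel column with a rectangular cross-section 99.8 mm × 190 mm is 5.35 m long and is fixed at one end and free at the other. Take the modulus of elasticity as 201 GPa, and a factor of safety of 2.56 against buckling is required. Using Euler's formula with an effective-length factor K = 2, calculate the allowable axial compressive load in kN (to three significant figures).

Buckling occurs about the weak axis: I_min = h·b³/12 = 190×99.8³/12 = 1.574×10^7 mm⁴ (b = 99.8 mm is the smaller dimension).
Effective length L_e = KL = 2×5.35 m = 10700 mm.
Euler critical load P_cr = π²EI/L_e² = π²×201000×1.574×10^7/10700² = 272700 N.
P_allow = P_cr/n = 272700/2.56 = 106500 N.

P_allow = 107 kN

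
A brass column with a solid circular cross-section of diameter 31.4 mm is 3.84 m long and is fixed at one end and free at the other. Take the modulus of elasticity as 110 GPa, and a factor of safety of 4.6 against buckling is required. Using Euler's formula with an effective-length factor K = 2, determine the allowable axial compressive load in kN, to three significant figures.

I = πd⁴/64 = π×31.4⁴/64 = 47720 mm⁴.
Effective length L_e = KL = 2×3.84 m = 7680 mm.
Euler critical load P_cr = π²EI/L_e² = π²×110000×47720/7680² = 878.3 N.
P_allow = P_cr/n = 878.3/4.6 = 190.9 N.

P_allow = 0.191 kN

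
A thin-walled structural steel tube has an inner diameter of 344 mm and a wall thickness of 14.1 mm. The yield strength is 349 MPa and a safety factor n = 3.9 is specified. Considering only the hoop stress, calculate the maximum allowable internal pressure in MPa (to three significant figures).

p_allow = 7.34 MPa

σ_allow = 349/3.9 = 89.49 MPa.
σ_h = pD/(2t) → p_allow = 2σ_allow t/D = 2×89.49×14.1/344 = 7.336 MPa.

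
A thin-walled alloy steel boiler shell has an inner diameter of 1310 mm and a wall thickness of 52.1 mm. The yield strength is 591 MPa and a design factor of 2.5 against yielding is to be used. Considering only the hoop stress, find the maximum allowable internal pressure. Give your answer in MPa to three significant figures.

σ_allow = 591/2.5 = 236.4 MPa.
σ_h = pD/(2t) → p_allow = 2σ_allow t/D = 2×236.4×52.1/1310 = 18.80 MPa.

p_allow = 18.8 MPa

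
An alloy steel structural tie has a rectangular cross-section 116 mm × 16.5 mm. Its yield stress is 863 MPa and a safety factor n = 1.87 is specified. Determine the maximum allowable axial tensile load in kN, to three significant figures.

σ_allow = 863/1.87 = 461.5 MPa.
A = 116×16.5 = 1914 mm².
F_allow = σ_allow × A = 461.5×1914 = 883300 N.

F_allow = 883 kN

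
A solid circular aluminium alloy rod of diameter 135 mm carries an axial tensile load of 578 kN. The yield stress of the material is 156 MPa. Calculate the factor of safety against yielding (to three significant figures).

A = πd²/4 = 14310 mm².
σ = F/A = 578000/14310 = 40.38 MPa.
n = 156/40.38 = 3.863.

n = 3.86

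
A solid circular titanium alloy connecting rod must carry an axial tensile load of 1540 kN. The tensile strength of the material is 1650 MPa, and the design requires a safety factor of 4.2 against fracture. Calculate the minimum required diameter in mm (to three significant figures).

d = 70.6 mm

Allowable stress σ_allow = 1650/4.2 = 392.9 MPa.
Required area A = F/σ_allow = 1540000/392.9 = 3920 mm².
A = πd²/4 → d = √(4A/π) = 70.65 mm.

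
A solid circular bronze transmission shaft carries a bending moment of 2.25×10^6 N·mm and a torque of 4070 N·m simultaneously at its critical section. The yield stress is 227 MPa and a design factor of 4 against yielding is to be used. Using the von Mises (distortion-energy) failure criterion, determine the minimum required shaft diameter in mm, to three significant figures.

d = 90.9 mm

σ_allow = σ_y/n = 227/4 = 56.75 MPa.
For a solid shaft σ_b = 32M/(πd³) and τ = 16T/(πd³), so the von Mises stress is σ' = (16/πd³)·√(4M²+3T²).
√(4M²+3T²) = √(4×(2.250×10^6)² + 3×(4.070×10^6)²) = 8.363×10^6 N·mm.
d³ = 16×8.363×10^6/(π×56.75) = 750600 mm³.
d = 90.88 mm.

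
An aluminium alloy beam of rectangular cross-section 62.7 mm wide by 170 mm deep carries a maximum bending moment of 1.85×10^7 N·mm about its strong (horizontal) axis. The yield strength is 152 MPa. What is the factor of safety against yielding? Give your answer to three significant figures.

n = 2.48

Section modulus S = bh²/6 = 62.7×170²/6 = 302000 mm³.
σ = M/S = 1.8500×10^7/302000 = 61.26 MPa.
n = 152/61.26 = 2.481.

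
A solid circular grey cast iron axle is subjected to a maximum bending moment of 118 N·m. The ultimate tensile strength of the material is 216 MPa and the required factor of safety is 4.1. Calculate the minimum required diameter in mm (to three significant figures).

σ_allow = 216/4.1 = 52.68 MPa.
For a solid circular section σ = 32M/(πd³), so d³ = 32M/(π σ_allow) = 32×118000/(π×52.68) = 22810 mm³.
d = 28.36 mm.

d = 28.4 mm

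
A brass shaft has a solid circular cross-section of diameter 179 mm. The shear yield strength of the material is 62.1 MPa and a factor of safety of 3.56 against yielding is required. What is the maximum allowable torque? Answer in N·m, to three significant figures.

τ_allow = 62.1/3.56 = 17.44 MPa.
For a solid shaft T_allow = τ_allow·πd³/16; πd³/16 = π×179³/16 = 1.126×10^6 mm³.
T_allow = 17.44×1.126×10^6 = 1.964×10^7 N·mm = 19640 N·m.

T_allow = 19600 N·m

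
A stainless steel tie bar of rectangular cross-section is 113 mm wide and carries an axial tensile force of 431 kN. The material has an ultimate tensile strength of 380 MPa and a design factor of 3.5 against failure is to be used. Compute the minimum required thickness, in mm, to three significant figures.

σ_allow = 380/3.5 = 108.6 MPa.
Required area A = F/σ_allow = 431000/108.6 = 3970 mm².
t = A/w = 3970/113 = 35.13 mm.

t = 35.1 mm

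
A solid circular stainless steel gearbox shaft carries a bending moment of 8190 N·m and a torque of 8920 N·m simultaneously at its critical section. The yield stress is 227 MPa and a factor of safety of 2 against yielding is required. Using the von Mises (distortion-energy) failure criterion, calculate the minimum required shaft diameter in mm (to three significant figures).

σ_allow = σ_y/n = 227/2 = 113.5 MPa.
For a solid shaft σ_b = 32M/(πd³) and τ = 16T/(πd³), so the von Mises stress is σ' = (16/πd³)·√(4M²+3T²).
√(4M²+3T²) = √(4×(8.190×10^6)² + 3×(8.920×10^6)²) = 2.252×10^7 N·mm.
d³ = 16×2.252×10^7/(π×113.5) = 1.010×10^6 mm³.
d = 100.3 mm.

d = 100 mm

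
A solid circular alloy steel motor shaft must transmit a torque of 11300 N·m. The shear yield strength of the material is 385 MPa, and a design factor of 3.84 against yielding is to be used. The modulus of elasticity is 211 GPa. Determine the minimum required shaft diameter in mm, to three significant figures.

Allowable shear stress τ_allow = 385/3.84 = 100.3 MPa.
For a solid shaft τ = 16T/(πd³), so d³ = 16T/(π τ_allow) = 16×1.1300×10^7/(π×100.3) = 574000 mm³.
d = (574000)^(1/3) = 83.11 mm.

d = 83.1 mm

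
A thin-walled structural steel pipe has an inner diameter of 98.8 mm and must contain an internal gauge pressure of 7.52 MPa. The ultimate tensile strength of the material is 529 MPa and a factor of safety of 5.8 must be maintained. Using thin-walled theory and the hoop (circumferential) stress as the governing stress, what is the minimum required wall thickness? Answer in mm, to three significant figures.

σ_allow = 529/5.8 = 91.21 MPa.
Hoop stress σ_h = pD/(2t), so t = pD/(2σ_allow) = 7.52×98.8/(2×91.21) = 4.073 mm.

t = 4.07 mm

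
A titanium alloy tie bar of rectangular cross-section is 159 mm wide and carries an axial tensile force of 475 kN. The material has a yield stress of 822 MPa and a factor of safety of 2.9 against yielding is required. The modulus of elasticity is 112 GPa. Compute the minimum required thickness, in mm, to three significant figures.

t = 10.5 mm

σ_allow = 822/2.9 = 283.4 MPa.
Required area A = F/σ_allow = 475000/283.4 = 1676 mm².
t = A/w = 1676/159 = 10.54 mm.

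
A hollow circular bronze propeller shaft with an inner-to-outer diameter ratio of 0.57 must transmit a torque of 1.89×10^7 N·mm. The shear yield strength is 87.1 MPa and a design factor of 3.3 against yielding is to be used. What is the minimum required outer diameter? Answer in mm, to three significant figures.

τ_allow = 87.1/3.3 = 26.39 MPa.
For a hollow shaft τ = 16T/[πd_o³(1−k⁴)] with k = 0.57, so 1−k⁴ = 0.8944.
d_o³ = 16T/[π τ_allow (1−k⁴)] = 16×1.8900×10^7/(π×26.39×0.8944) = 4.077×10^6 mm³.
d_o = 159.8 mm.

d_o = 160 mm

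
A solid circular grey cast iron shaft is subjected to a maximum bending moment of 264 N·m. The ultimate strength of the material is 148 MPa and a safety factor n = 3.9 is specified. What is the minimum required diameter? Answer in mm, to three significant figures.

σ_allow = 148/3.9 = 37.95 MPa.
For a solid circular section σ = 32M/(πd³), so d³ = 32M/(π σ_allow) = 32×264000/(π×37.95) = 70860 mm³.
d = 41.38 mm.

d = 41.4 mm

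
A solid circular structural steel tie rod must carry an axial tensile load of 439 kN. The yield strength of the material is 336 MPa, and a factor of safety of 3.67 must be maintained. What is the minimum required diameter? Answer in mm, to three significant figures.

d = 78.1 mm

Allowable stress σ_allow = 336/3.67 = 91.55 MPa.
Required area A = F/σ_allow = 439000/91.55 = 4795 mm².
A = πd²/4 → d = √(4A/π) = 78.14 mm.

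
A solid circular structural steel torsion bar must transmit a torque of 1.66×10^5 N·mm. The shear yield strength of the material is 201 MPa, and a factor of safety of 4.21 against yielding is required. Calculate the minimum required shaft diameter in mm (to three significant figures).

Allowable shear stress τ_allow = 201/4.21 = 47.74 MPa.
For a solid shaft τ = 16T/(πd³), so d³ = 16T/(π τ_allow) = 16×166000/(π×47.74) = 17710 mm³.
d = (17710)^(1/3) = 26.06 mm.

d = 26.1 mm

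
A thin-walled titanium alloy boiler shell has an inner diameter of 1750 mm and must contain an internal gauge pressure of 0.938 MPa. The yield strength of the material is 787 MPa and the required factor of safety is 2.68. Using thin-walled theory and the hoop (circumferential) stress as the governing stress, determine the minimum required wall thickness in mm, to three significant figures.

σ_allow = 787/2.68 = 293.7 MPa.
Hoop stress σ_h = pD/(2t), so t = pD/(2σ_allow) = 0.938×1750/(2×293.7) = 2.795 mm.

t = 2.79 mm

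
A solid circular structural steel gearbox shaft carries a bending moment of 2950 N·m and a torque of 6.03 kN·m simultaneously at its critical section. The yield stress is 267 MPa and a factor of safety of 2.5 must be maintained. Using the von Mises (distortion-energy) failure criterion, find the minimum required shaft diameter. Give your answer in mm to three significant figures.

d = 83.0 mm

σ_allow = σ_y/n = 267/2.5 = 106.8 MPa.
For a solid shaft σ_b = 32M/(πd³) and τ = 16T/(πd³), so the von Mises stress is σ' = (16/πd³)·√(4M²+3T²).
√(4M²+3T²) = √(4×(2.950×10^6)² + 3×(6.030×10^6)²) = 1.200×10^7 N·mm.
d³ = 16×1.200×10^7/(π×106.8) = 572000 mm³.
d = 83.01 mm.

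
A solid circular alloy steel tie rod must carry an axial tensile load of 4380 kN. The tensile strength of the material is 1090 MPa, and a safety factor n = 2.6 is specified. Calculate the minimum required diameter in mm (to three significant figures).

d = 115 mm

Allowable stress σ_allow = 1090/2.6 = 419.2 MPa.
Required area A = F/σ_allow = 4380000/419.2 = 10450 mm².
A = πd²/4 → d = √(4A/π) = 115.3 mm.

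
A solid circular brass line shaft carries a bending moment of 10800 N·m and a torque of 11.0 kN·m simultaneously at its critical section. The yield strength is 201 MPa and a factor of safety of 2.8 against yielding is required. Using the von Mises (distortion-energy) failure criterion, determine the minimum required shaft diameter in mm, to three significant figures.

σ_allow = σ_y/n = 201/2.8 = 71.79 MPa.
For a solid shaft σ_b = 32M/(πd³) and τ = 16T/(πd³), so the von Mises stress is σ' = (16/πd³)·√(4M²+3T²).
√(4M²+3T²) = √(4×(1.080×10^7)² + 3×(1.100×10^7)²) = 2.880×10^7 N·mm.
d³ = 16×2.880×10^7/(π×71.79) = 2.043×10^6 mm³.
d = 126.9 mm.

d = 127 mm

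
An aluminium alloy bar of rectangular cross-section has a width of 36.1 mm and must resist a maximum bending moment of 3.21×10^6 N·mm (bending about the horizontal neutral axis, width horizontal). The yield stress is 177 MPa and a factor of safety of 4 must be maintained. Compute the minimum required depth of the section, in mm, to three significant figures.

h = 110 mm

σ_allow = 177/4 = 44.25 MPa.
For a rectangular section σ = 6M/(bh²), so h² = 6M/(b σ_allow) = 6×3210000/(36.1×44.25) = 12060 mm².
h = 109.8 mm.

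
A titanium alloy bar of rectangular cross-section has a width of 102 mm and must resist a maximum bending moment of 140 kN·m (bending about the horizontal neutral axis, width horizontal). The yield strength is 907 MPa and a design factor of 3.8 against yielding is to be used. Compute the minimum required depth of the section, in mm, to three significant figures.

h = 186 mm

σ_allow = 907/3.8 = 238.7 MPa.
For a rectangular section σ = 6M/(bh²), so h² = 6M/(b σ_allow) = 6×1.4000×10^8/(102×238.7) = 34500 mm².
h = 185.7 mm.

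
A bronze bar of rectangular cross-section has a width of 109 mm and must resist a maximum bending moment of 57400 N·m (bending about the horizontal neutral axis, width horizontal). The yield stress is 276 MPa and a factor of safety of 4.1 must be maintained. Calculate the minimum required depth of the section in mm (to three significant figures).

σ_allow = 276/4.1 = 67.32 MPa.
For a rectangular section σ = 6M/(bh²), so h² = 6M/(b σ_allow) = 6×5.7400×10^7/(109×67.32) = 46940 mm².
h = 216.6 mm.

h = 217 mm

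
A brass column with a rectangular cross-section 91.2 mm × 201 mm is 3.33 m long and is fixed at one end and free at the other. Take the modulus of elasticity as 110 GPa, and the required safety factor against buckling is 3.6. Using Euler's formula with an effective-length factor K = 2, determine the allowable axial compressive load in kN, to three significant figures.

Buckling occurs about the weak axis: I_min = h·b³/12 = 201×91.2³/12 = 1.271×10^7 mm⁴ (b = 91.2 mm is the smaller dimension).
Effective length L_e = KL = 2×3.33 m = 6660 mm.
Euler critical load P_cr = π²EI/L_e² = π²×110000×1.271×10^7/6660² = 311000 N.
P_allow = P_cr/n = 311000/3.6 = 86390 N.

P_allow = 86.4 kN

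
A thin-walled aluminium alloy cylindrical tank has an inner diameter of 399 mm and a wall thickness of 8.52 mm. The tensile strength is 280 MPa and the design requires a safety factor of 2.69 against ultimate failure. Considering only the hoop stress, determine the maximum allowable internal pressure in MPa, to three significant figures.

p_allow = 4.45 MPa

σ_allow = 280/2.69 = 104.1 MPa.
σ_h = pD/(2t) → p_allow = 2σ_allow t/D = 2×104.1×8.52/399 = 4.445 MPa.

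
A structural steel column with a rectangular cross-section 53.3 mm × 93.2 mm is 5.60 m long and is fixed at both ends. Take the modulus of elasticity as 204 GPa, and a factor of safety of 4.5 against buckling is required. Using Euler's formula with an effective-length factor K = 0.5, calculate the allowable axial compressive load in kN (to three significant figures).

Buckling occurs about the weak axis: I_min = h·b³/12 = 93.2×53.3³/12 = 1.176×10^6 mm⁴ (b = 53.3 mm is the smaller dimension).
Effective length L_e = KL = 0.5×5.60 m = 2800 mm.
Euler critical load P_cr = π²EI/L_e² = π²×204000×1.176×10^6/2800² = 302000 N.
P_allow = P_cr/n = 302000/4.5 = 67110 N.

P_allow = 67.1 kN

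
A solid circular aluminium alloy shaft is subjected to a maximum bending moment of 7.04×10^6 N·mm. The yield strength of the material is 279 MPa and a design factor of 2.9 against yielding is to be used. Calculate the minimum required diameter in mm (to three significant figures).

d = 90.7 mm

σ_allow = 279/2.9 = 96.21 MPa.
For a solid circular section σ = 32M/(πd³), so d³ = 32M/(π σ_allow) = 32×7040000/(π×96.21) = 745400 mm³.
d = 90.67 mm.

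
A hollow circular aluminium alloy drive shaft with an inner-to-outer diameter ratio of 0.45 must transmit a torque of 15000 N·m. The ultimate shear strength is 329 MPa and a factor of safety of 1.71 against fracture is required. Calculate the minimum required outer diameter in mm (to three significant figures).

d_o = 74.5 mm

τ_allow = 329/1.71 = 192.4 MPa.
For a hollow shaft τ = 16T/[πd_o³(1−k⁴)] with k = 0.45, so 1−k⁴ = 0.9590.
d_o³ = 16T/[π τ_allow (1−k⁴)] = 16×1.5000×10^7/(π×192.4×0.9590) = 414000 mm³.
d_o = 74.53 mm.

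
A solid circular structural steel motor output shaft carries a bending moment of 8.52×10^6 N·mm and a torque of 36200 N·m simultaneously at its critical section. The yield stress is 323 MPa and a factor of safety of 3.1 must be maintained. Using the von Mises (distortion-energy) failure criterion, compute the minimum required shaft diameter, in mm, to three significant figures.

σ_allow = σ_y/n = 323/3.1 = 104.2 MPa.
For a solid shaft σ_b = 32M/(πd³) and τ = 16T/(πd³), so the von Mises stress is σ' = (16/πd³)·√(4M²+3T²).
√(4M²+3T²) = √(4×(8.520×10^6)² + 3×(3.620×10^7)²) = 6.497×10^7 N·mm.
d³ = 16×6.497×10^7/(π×104.2) = 3.176×10^6 mm³.
d = 147.0 mm.

d = 147 mm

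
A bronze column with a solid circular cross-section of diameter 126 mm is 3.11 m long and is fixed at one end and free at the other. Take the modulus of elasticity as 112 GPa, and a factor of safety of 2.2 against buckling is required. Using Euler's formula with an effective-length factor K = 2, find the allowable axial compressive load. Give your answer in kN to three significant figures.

P_allow = 161 kN

I = πd⁴/64 = π×126⁴/64 = 1.237×10^7 mm⁴.
Effective length L_e = KL = 2×3.11 m = 6220 mm.
Euler critical load P_cr = π²EI/L_e² = π²×112000×1.237×10^7/6220² = 353500 N.
P_allow = P_cr/n = 353500/2.2 = 160700 N.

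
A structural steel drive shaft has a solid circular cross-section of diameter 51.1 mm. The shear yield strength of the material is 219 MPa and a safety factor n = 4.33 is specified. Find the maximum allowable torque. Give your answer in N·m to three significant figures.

τ_allow = 219/4.33 = 50.58 MPa.
For a solid shaft T_allow = τ_allow·πd³/16; πd³/16 = π×51.1³/16 = 26200 mm³.
T_allow = 50.58×26200 = 1.325×10^6 N·mm = 1325 N·m.

T_allow = 1330 N·m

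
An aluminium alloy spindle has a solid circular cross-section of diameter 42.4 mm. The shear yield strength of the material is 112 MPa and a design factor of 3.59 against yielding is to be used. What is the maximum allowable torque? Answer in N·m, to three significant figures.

τ_allow = 112/3.59 = 31.20 MPa.
For a solid shaft T_allow = τ_allow·πd³/16; πd³/16 = π×42.4³/16 = 14970 mm³.
T_allow = 31.20×14970 = 466900 N·mm = 466.9 N·m.

T_allow = 467 N·m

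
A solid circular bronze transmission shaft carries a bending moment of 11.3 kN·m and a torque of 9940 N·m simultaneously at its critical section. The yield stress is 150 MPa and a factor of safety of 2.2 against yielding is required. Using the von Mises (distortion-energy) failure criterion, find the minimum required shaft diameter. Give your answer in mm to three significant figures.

σ_allow = σ_y/n = 150/2.2 = 68.18 MPa.
For a solid shaft σ_b = 32M/(πd³) and τ = 16T/(πd³), so the von Mises stress is σ' = (16/πd³)·√(4M²+3T²).
√(4M²+3T²) = √(4×(1.130×10^7)² + 3×(9.940×10^6)²) = 2.841×10^7 N·mm.
d³ = 16×2.841×10^7/(π×68.18) = 2.122×10^6 mm³.
d = 128.5 mm.

d = 129 mm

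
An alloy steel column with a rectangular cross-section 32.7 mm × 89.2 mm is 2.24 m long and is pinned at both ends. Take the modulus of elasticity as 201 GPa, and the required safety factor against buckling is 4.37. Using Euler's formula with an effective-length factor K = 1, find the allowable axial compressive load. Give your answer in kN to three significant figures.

P_allow = 23.5 kN

Buckling occurs about the weak axis: I_min = h·b³/12 = 89.2×32.7³/12 = 259900 mm⁴ (b = 32.7 mm is the smaller dimension).
Effective length L_e = KL = 1×2.24 m = 2240 mm.
Euler critical load P_cr = π²EI/L_e² = π²×201000×259900/2240² = 102800 N.
P_allow = P_cr/n = 102800/4.37 = 23520 N.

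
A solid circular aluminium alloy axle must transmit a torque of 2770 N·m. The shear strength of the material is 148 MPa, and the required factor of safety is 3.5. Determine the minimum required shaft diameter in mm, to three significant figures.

Allowable shear stress τ_allow = 148/3.5 = 42.29 MPa.
For a solid shaft τ = 16T/(πd³), so d³ = 16T/(π τ_allow) = 16×2770000/(π×42.29) = 333600 mm³.
d = (333600)^(1/3) = 69.36 mm.

d = 69.4 mm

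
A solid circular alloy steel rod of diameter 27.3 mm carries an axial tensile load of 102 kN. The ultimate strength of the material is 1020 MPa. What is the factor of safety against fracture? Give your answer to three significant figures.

n = 5.85

A = πd²/4 = 585.3 mm².
σ = F/A = 102000/585.3 = 174.3 MPa.
n = 1020/174.3 = 5.853.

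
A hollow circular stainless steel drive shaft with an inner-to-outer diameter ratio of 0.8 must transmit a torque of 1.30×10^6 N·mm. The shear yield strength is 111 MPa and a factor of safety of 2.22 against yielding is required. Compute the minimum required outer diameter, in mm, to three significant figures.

d_o = 60.8 mm

τ_allow = 111/2.22 = 50.00 MPa.
For a hollow shaft τ = 16T/[πd_o³(1−k⁴)] with k = 0.8, so 1−k⁴ = 0.5904.
d_o³ = 16T/[π τ_allow (1−k⁴)] = 16×1300000/(π×50.00×0.5904) = 224300 mm³.
d_o = 60.76 mm.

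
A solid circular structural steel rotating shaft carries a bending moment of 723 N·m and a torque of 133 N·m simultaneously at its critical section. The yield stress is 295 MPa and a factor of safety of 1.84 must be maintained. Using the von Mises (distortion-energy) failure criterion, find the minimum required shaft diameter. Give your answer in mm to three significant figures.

σ_allow = σ_y/n = 295/1.84 = 160.3 MPa.
For a solid shaft σ_b = 32M/(πd³) and τ = 16T/(πd³), so the von Mises stress is σ' = (16/πd³)·√(4M²+3T²).
√(4M²+3T²) = √(4×(723000)² + 3×(133000)²) = 1.464×10^6 N·mm.
d³ = 16×1.464×10^6/(π×160.3) = 46510 mm³.
d = 35.96 mm.

d = 36.0 mm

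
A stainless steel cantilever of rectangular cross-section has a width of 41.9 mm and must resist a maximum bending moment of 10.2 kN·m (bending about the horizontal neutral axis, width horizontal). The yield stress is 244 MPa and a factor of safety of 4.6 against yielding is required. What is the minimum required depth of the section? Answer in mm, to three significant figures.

h = 166 mm

σ_allow = 244/4.6 = 53.04 MPa.
For a rectangular section σ = 6M/(bh²), so h² = 6M/(b σ_allow) = 6×1.0200×10^7/(41.9×53.04) = 27540 mm².
h = 165.9 mm.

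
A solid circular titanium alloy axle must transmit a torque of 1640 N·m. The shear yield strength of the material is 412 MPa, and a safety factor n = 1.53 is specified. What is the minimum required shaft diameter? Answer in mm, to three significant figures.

Allowable shear stress τ_allow = 412/1.53 = 269.3 MPa.
For a solid shaft τ = 16T/(πd³), so d³ = 16T/(π τ_allow) = 16×1640000/(π×269.3) = 31020 mm³.
d = (31020)^(1/3) = 31.42 mm.

d = 31.4 mm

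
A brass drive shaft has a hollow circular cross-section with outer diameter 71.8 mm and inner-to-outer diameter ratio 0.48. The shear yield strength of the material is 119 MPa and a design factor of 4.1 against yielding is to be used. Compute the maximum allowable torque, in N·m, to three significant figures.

τ_allow = 119/4.1 = 29.02 MPa.
For a hollow shaft T_allow = τ_allow·πd_o³(1−k⁴)/16 with 1−k⁴ = 0.9469, so πd_o³(1−k⁴)/16 = 68820 mm³.
T_allow = 29.02×68820 = 1.997×10^6 N·mm = 1997 N·m.

T_allow = 2000 N·m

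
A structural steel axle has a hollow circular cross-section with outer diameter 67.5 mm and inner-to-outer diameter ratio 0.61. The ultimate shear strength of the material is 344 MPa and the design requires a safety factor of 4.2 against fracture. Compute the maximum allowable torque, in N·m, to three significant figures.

τ_allow = 344/4.2 = 81.90 MPa.
For a hollow shaft T_allow = τ_allow·πd_o³(1−k⁴)/16 with 1−k⁴ = 0.8615, so πd_o³(1−k⁴)/16 = 52030 mm³.
T_allow = 81.90×52030 = 4.261×10^6 N·mm = 4261 N·m.

T_allow = 4260 N·m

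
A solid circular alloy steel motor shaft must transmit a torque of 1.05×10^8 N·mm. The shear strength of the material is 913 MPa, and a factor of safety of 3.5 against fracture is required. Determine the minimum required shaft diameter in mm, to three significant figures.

Allowable shear stress τ_allow = 913/3.5 = 260.9 MPa.
For a solid shaft τ = 16T/(πd³), so d³ = 16T/(π τ_allow) = 16×1.0500×10^8/(π×260.9) = 2.050×10^6 mm³.
d = (2.050×10^6)^(1/3) = 127.0 mm.

d = 127 mm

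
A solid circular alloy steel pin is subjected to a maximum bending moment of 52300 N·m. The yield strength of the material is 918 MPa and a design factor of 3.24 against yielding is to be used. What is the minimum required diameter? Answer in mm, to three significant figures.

σ_allow = 918/3.24 = 283.3 MPa.
For a solid circular section σ = 32M/(πd³), so d³ = 32M/(π σ_allow) = 32×5.2300×10^7/(π×283.3) = 1.880×10^6 mm³.
d = 123.4 mm.

d = 123 mm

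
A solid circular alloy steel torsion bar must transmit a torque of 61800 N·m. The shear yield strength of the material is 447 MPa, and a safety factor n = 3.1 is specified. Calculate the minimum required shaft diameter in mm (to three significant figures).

Allowable shear stress τ_allow = 447/3.1 = 144.2 MPa.
For a solid shaft τ = 16T/(πd³), so d³ = 16T/(π τ_allow) = 16×6.1800×10^7/(π×144.2) = 2.183×10^6 mm³.
d = (2.183×10^6)^(1/3) = 129.7 mm.

d = 130 mm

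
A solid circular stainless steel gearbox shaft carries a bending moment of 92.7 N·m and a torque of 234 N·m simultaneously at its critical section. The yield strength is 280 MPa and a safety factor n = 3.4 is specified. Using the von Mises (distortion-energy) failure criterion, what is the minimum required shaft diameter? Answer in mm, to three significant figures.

σ_allow = σ_y/n = 280/3.4 = 82.35 MPa.
For a solid shaft σ_b = 32M/(πd³) and τ = 16T/(πd³), so the von Mises stress is σ' = (16/πd³)·√(4M²+3T²).
√(4M²+3T²) = √(4×(92700)² + 3×(234000)²) = 445700 N·mm.
d³ = 16×445700/(π×82.35) = 27560 mm³.
d = 30.21 mm.

d = 30.2 mm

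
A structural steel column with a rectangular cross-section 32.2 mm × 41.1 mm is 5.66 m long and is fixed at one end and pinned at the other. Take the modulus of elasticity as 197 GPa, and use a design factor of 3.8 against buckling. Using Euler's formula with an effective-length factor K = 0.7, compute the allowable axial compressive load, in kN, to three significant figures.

P_allow = 3.73 kN

Buckling occurs about the weak axis: I_min = h·b³/12 = 41.1×32.2³/12 = 114300 mm⁴ (b = 32.2 mm is the smaller dimension).
Effective length L_e = KL = 0.7×5.66 m = 3962 mm.
Euler critical load P_cr = π²EI/L_e² = π²×197000×114300/3962² = 14160 N.
P_allow = P_cr/n = 14160/3.8 = 3727 N.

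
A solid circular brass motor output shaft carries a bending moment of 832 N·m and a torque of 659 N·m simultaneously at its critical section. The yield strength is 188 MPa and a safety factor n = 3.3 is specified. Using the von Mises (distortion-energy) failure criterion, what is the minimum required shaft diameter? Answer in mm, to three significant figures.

d = 56.5 mm

σ_allow = σ_y/n = 188/3.3 = 56.97 MPa.
For a solid shaft σ_b = 32M/(πd³) and τ = 16T/(πd³), so the von Mises stress is σ' = (16/πd³)·√(4M²+3T²).
√(4M²+3T²) = √(4×(832000)² + 3×(659000)²) = 2.018×10^6 N·mm.
d³ = 16×2.018×10^6/(π×56.97) = 180400 mm³.
d = 56.50 mm.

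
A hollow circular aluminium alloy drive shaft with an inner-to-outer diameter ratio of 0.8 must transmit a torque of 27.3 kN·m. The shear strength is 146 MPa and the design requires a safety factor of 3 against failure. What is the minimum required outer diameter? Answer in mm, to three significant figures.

d_o = 169 mm

τ_allow = 146/3 = 48.67 MPa.
For a hollow shaft τ = 16T/[πd_o³(1−k⁴)] with k = 0.8, so 1−k⁴ = 0.5904.
d_o³ = 16T/[π τ_allow (1−k⁴)] = 16×2.7300×10^7/(π×48.67×0.5904) = 4.839×10^6 mm³.
d_o = 169.1 mm.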